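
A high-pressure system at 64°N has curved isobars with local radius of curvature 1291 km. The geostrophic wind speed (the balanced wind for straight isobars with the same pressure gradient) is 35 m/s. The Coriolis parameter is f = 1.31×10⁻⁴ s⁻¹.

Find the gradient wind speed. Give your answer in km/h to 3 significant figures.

178 km/h

Around a high, pressure-gradient force acts outward with centrifugal, so Coriolis balances both:
fV = (1/ρ)|∂P/∂n| + V²/R  →  V² − fR·V + fR·V_g = 0
With fR = 1.31×10⁻⁴ × 1291×10³ m = 169 m/s:
V = [fR − √((fR)² − 4 fR V_g)]/2 = [169 − √(169² − 4×169×35)]/2 = 49.5 m/s
Supergeostrophic (V > V_g = 35 m/s), as expected around a high.
Converting: 49.5 m/s × 3.6 = 178 km/h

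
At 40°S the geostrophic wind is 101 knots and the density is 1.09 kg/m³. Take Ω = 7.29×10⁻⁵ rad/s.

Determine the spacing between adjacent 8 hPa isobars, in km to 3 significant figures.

Coriolis parameter at 40°S:
f = 2Ω sin φ = 2 × 7.29×10⁻⁵ × sin 40° = 9.37×10⁻⁵ s⁻¹
Wind speed in SI: 101 knots = 52.0 m/s
Geostrophic balance rearranged: |∂P/∂n| = f ρ V_g
|∂P/∂n| = 9.37×10⁻⁵ × 1.09 × 52.0 = 5.31×10⁻³ Pa/m
Isobar spacing: Δn = ΔP/|∂P/∂n| = 800 Pa / 5.31×10⁻³ Pa/m = 150723 m ≈ 151 km

151 km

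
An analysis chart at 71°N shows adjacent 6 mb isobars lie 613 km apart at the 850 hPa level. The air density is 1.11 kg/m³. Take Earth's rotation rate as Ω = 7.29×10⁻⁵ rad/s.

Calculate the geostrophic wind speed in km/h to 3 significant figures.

Coriolis parameter at 71°N:
f = 2Ω sin φ = 2 × 7.29×10⁻⁵ × sin 71° = 1.38×10⁻⁴ s⁻¹
Pressure gradient: |∂P/∂n| = 600 Pa / 613000 m = 9.79×10⁻⁴ Pa/m
Geostrophic balance (pressure-gradient force = Coriolis force):
V_g = (1/(fρ)) |∂P/∂n| = 9.79×10⁻⁴ / (1.38×10⁻⁴ × 1.11) = 6.40 m/s
Converting: 6.40 m/s × 3.6 = 23.0 km/h

23.0 km/h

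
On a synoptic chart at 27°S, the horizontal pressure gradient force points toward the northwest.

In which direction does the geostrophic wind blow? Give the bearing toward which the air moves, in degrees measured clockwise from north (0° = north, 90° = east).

The pressure-gradient force points toward the northwest (bearing 315°).
Geostrophic balance: in the Southern Hemisphere the Coriolis force deflects motion to the left, so the geostrophic wind blows 90° to the left of the pressure-gradient force (low pressure on the right).
Rotating 315° by 90° counterclockwise gives 225° — the wind blows toward the southwest.

225°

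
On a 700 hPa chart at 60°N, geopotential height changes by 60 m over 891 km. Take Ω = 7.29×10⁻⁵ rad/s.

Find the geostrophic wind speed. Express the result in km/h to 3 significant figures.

Coriolis parameter at 60°N:
f = 2Ω sin φ = 2 × 7.29×10⁻⁵ × sin 60° = 1.26×10⁻⁴ s⁻¹
Height gradient: |∂Z/∂n| = 60 m / 891000 m = 6.73×10⁻⁵
On a pressure surface, geostrophic balance gives V_g = (g/f)|∂Z/∂n|:
V_g = 9.81 × 6.73×10⁻⁵ / 1.26×10⁻⁴ = 5.23 m/s
Converting: 5.23 m/s × 3.6 = 18.8 km/h

18.8 km/h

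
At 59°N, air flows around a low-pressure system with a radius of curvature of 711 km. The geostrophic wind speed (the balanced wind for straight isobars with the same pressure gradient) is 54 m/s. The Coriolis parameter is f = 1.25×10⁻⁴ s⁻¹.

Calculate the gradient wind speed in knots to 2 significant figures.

74 knots

Around a low, centrifugal force acts outward with Coriolis, so pressure-gradient force balances both:
(1/ρ)|∂P/∂n| = fV + V²/R  →  V² + fR·V − fR·V_g = 0
With fR = 1.25×10⁻⁴ × 711×10³ m = 88.9 m/s:
V = [−fR + √((fR)² + 4 fR V_g)]/2 = [−88.9 + √(88.9² + 4×88.9×54)]/2 = 37.9 m/s
Subgeostrophic (V < V_g = 54 m/s), as expected around a low.
Converting: 37.9 m/s × 1.944 = 74 knots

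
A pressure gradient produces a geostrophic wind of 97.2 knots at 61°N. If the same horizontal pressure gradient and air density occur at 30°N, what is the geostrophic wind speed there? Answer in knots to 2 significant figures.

With the same pressure gradient and density, V_g ∝ 1/f ∝ 1/sin φ.
V₂ = V₁ · sin φ₁ / sin φ₂ = 97.2 × sin 61° / sin 30°
V₂ = 97.2 × 0.8746/0.5000 = 170 knots

170 knots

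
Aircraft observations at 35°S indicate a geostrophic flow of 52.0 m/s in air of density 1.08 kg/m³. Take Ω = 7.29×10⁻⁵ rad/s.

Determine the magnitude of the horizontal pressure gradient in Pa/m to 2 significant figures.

Coriolis parameter at 35°S:
f = 2Ω sin φ = 2 × 7.29×10⁻⁵ × sin 35° = 8.36×10⁻⁵ s⁻¹
Geostrophic balance rearranged: |∂P/∂n| = f ρ V_g
|∂P/∂n| = 8.36×10⁻⁵ × 1.08 × 52.0 = 4.70×10⁻³ Pa/m

4.7×10⁻³ Pa/m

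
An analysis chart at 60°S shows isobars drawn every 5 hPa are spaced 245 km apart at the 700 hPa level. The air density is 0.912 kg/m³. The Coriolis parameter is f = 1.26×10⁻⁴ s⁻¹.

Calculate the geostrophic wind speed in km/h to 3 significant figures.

Pressure gradient: |∂P/∂n| = 500 Pa / 245000 m = 2.04×10⁻³ Pa/m
Geostrophic balance (pressure-gradient force = Coriolis force):
V_g = (1/(fρ)) |∂P/∂n| = 2.04×10⁻³ / (1.26×10⁻⁴ × 0.912) = 17.8 m/s
Converting: 17.8 m/s × 3.6 = 63.9 km/h

63.9 km/h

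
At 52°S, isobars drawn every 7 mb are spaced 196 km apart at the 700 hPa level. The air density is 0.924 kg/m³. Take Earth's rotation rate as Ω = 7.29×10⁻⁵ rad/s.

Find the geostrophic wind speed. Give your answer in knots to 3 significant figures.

65.4 knots

Coriolis parameter at 52°S:
f = 2Ω sin φ = 2 × 7.29×10⁻⁵ × sin 52° = 1.15×10⁻⁴ s⁻¹
Pressure gradient: |∂P/∂n| = 700 Pa / 196000 m = 3.57×10⁻³ Pa/m
Geostrophic balance (pressure-gradient force = Coriolis force):
V_g = (1/(fρ)) |∂P/∂n| = 3.57×10⁻³ / (1.15×10⁻⁴ × 0.924) = 33.6 m/s
Converting: 33.6 m/s × 1.944 = 65.4 knots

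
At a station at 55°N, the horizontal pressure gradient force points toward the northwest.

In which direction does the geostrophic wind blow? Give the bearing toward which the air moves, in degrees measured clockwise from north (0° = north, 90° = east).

The pressure-gradient force points toward the northwest (bearing 315°).
Geostrophic balance: in the Northern Hemisphere the Coriolis force deflects motion to the right, so the geostrophic wind blows 90° to the right of the pressure-gradient force (low pressure on the left).
Rotating 315° by 90° clockwise gives 045° — the wind blows toward the northeast.

045°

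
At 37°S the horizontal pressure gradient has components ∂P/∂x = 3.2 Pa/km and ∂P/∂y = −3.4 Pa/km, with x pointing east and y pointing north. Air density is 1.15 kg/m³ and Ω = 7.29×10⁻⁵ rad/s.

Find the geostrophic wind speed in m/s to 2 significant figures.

46 m/s

Coriolis parameter at 37°S:
f = 2Ω sin φ = 2 × 7.29×10⁻⁵ × sin 37° = 8.77×10⁻⁵ s⁻¹
In the Southern Hemisphere f is negative: f = −8.77×10⁻⁵ s⁻¹.
Component geostrophic relations (x east, y north):
u_g = −(1/(fρ)) ∂P/∂y,  v_g = (1/(fρ)) ∂P/∂x
u_g = −(−3.4×10⁻³)/(−8.77×10⁻⁵ × 1.15) = −33.7 m/s;  v_g = (3.2×10⁻³)/(−8.77×10⁻⁵ × 1.15) = −31.7 m/s
|V_g| = √(u_g² + v_g²) = 46.3 m/s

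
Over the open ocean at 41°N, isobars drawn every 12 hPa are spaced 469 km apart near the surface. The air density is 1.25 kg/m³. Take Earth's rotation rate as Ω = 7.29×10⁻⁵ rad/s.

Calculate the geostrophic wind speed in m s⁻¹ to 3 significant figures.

21.4 m s⁻¹

Coriolis parameter at 41°N:
f = 2Ω sin φ = 2 × 7.29×10⁻⁵ × sin 41° = 9.57×10⁻⁵ s⁻¹
Pressure gradient: |∂P/∂n| = 1200 Pa / 469000 m = 2.56×10⁻³ Pa/m
Geostrophic balance (pressure-gradient force = Coriolis force):
V_g = (1/(fρ)) |∂P/∂n| = 2.56×10⁻³ / (9.57×10⁻⁵ × 1.25) = 21.4 m/s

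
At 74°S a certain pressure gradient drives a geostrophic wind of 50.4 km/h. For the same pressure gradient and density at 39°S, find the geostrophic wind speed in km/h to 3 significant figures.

With the same pressure gradient and density, V_g ∝ 1/f ∝ 1/sin φ.
V₂ = V₁ · sin φ₁ / sin φ₂ = 50.4 × sin 74° / sin 39°
V₂ = 50.4 × 0.9613/0.6293 = 77.0 km/h

77.0 km/h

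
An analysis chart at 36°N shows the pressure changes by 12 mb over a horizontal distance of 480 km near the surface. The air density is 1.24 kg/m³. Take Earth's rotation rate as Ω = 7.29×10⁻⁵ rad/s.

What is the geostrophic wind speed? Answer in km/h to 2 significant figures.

85 km/h

Coriolis parameter at 36°N:
f = 2Ω sin φ = 2 × 7.29×10⁻⁵ × sin 36° = 8.57×10⁻⁵ s⁻¹
Pressure gradient: |∂P/∂n| = 1200 Pa / 480000 m = 2.50×10⁻³ Pa/m
Geostrophic balance (pressure-gradient force = Coriolis force):
V_g = (1/(fρ)) |∂P/∂n| = 2.50×10⁻³ / (8.57×10⁻⁵ × 1.24) = 23.5 m/s
Converting: 23.5 m/s × 3.6 = 85 km/h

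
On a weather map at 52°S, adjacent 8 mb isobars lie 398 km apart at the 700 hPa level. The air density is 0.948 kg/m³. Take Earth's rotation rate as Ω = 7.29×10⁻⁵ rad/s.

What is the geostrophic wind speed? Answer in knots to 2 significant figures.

36 knots

Coriolis parameter at 52°S:
f = 2Ω sin φ = 2 × 7.29×10⁻⁵ × sin 52° = 1.15×10⁻⁴ s⁻¹
Pressure gradient: |∂P/∂n| = 800 Pa / 398000 m = 2.01×10⁻³ Pa/m
Geostrophic balance (pressure-gradient force = Coriolis force):
V_g = (1/(fρ)) |∂P/∂n| = 2.01×10⁻³ / (1.15×10⁻⁴ × 0.948) = 18.5 m/s
Converting: 18.5 m/s × 1.944 = 36 knots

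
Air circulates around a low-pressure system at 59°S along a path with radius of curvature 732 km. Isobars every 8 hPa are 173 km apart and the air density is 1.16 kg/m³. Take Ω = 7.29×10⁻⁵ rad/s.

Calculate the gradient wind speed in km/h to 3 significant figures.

90.2 km/h

Coriolis parameter at 59°S:
f = 2Ω sin φ = 2 × 7.29×10⁻⁵ × sin 59° = 1.25×10⁻⁴ s⁻¹
Pressure gradient: |∂P/∂n| = 800 Pa / 173000 m = 4.62×10⁻³ Pa/m
Geostrophic speed: V_g = |∂P/∂n|/(fρ) = 4.62×10⁻³/(1.25×10⁻⁴ × 1.16) = 31.9 m/s
Around a low, centrifugal force acts outward with Coriolis, so pressure-gradient force balances both:
(1/ρ)|∂P/∂n| = fV + V²/R  →  V² + fR·V − fR·V_g = 0
With fR = 1.25×10⁻⁴ × 732×10³ m = 91.5 m/s:
V = [−fR + √((fR)² + 4 fR V_g)]/2 = [−91.5 + √(91.5² + 4×91.5×31.9)]/2 = 25 m/s
Subgeostrophic (V < V_g = 31.9 m/s), as expected around a low.
Converting: 25 m/s × 3.6 = 90.2 km/h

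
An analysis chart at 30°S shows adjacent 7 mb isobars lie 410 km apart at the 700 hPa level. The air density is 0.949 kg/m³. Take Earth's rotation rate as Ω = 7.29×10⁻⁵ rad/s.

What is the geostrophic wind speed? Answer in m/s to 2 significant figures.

Coriolis parameter at 30°S:
f = 2Ω sin φ = 2 × 7.29×10⁻⁵ × sin 30° = 7.29×10⁻⁵ s⁻¹
Pressure gradient: |∂P/∂n| = 700 Pa / 410000 m = 1.71×10⁻³ Pa/m
Geostrophic balance (pressure-gradient force = Coriolis force):
V_g = (1/(fρ)) |∂P/∂n| = 1.71×10⁻³ / (7.29×10⁻⁵ × 0.949) = 24.7 m/s

25 m/s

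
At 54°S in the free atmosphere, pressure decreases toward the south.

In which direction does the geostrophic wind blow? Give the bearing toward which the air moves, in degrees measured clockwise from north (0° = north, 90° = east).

090°

The pressure-gradient force points toward the south (bearing 180°).
Geostrophic balance: in the Southern Hemisphere the Coriolis force deflects motion to the left, so the geostrophic wind blows 90° to the left of the pressure-gradient force (low pressure on the right).
Rotating 180° by 90° counterclockwise gives 090° — the wind blows toward the east.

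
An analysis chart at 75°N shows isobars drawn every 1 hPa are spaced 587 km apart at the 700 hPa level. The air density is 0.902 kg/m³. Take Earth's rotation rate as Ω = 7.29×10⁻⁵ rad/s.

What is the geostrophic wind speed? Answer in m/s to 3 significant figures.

1.34 m/s

Coriolis parameter at 75°N:
f = 2Ω sin φ = 2 × 7.29×10⁻⁵ × sin 75° = 1.41×10⁻⁴ s⁻¹
Pressure gradient: |∂P/∂n| = 100 Pa / 587000 m = 1.70×10⁻⁴ Pa/m
Geostrophic balance (pressure-gradient force = Coriolis force):
V_g = (1/(fρ)) |∂P/∂n| = 1.70×10⁻⁴ / (1.41×10⁻⁴ × 0.902) = 1.34 m/s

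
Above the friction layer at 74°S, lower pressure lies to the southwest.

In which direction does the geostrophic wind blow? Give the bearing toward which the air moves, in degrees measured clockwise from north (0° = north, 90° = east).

135°

The pressure-gradient force points toward the southwest (bearing 225°).
Geostrophic balance: in the Southern Hemisphere the Coriolis force deflects motion to the left, so the geostrophic wind blows 90° to the left of the pressure-gradient force (low pressure on the right).
Rotating 225° by 90° counterclockwise gives 135° — the wind blows toward the southeast.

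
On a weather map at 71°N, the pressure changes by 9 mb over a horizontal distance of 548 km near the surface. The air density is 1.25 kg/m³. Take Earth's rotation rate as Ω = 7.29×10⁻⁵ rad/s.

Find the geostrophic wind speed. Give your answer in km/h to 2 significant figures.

34 km/h

Coriolis parameter at 71°N:
f = 2Ω sin φ = 2 × 7.29×10⁻⁵ × sin 71° = 1.38×10⁻⁴ s⁻¹
Pressure gradient: |∂P/∂n| = 900 Pa / 548000 m = 1.64×10⁻³ Pa/m
Geostrophic balance (pressure-gradient force = Coriolis force):
V_g = (1/(fρ)) |∂P/∂n| = 1.64×10⁻³ / (1.38×10⁻⁴ × 1.25) = 9.53 m/s
Converting: 9.53 m/s × 3.6 = 34 km/h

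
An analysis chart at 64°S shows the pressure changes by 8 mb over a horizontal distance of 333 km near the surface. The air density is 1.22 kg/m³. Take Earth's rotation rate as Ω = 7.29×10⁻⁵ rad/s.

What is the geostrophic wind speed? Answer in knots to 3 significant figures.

Coriolis parameter at 64°S:
f = 2Ω sin φ = 2 × 7.29×10⁻⁵ × sin 64° = 1.31×10⁻⁴ s⁻¹
Pressure gradient: |∂P/∂n| = 800 Pa / 333000 m = 2.40×10⁻³ Pa/m
Geostrophic balance (pressure-gradient force = Coriolis force):
V_g = (1/(fρ)) |∂P/∂n| = 2.40×10⁻³ / (1.31×10⁻⁴ × 1.22) = 15.0 m/s
Converting: 15.0 m/s × 1.944 = 29.2 knots

29.2 knots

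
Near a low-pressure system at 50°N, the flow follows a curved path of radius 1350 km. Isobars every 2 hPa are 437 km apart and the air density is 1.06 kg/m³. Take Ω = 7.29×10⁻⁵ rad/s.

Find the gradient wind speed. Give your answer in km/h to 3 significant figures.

13.6 km/h

Coriolis parameter at 50°N:
f = 2Ω sin φ = 2 × 7.29×10⁻⁵ × sin 50° = 1.12×10⁻⁴ s⁻¹
Pressure gradient: |∂P/∂n| = 200 Pa / 437000 m = 4.58×10⁻⁴ Pa/m
Geostrophic speed: V_g = |∂P/∂n|/(fρ) = 4.58×10⁻⁴/(1.12×10⁻⁴ × 1.06) = 3.87 m/s
Around a low, centrifugal force acts outward with Coriolis, so pressure-gradient force balances both:
(1/ρ)|∂P/∂n| = fV + V²/R  →  V² + fR·V − fR·V_g = 0
With fR = 1.12×10⁻⁴ × 1350×10³ m = 151 m/s:
V = [−fR + √((fR)² + 4 fR V_g)]/2 = [−151 + √(151² + 4×151×3.87)]/2 = 3.77 m/s
Subgeostrophic (V < V_g = 3.87 m/s), as expected around a low.
Converting: 3.77 m/s × 3.6 = 13.6 km/h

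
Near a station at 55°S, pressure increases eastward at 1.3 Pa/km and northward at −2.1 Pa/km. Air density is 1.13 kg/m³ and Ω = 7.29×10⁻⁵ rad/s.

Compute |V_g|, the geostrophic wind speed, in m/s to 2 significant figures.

Coriolis parameter at 55°S:
f = 2Ω sin φ = 2 × 7.29×10⁻⁵ × sin 55° = 1.19×10⁻⁴ s⁻¹
In the Southern Hemisphere f is negative: f = −1.19×10⁻⁴ s⁻¹.
Component geostrophic relations (x east, y north):
u_g = −(1/(fρ)) ∂P/∂y,  v_g = (1/(fρ)) ∂P/∂x
u_g = −(−2.1×10⁻³)/(−1.19×10⁻⁴ × 1.13) = −15.6 m/s;  v_g = (1.3×10⁻³)/(−1.19×10⁻⁴ × 1.13) = −9.63 m/s
|V_g| = √(u_g² + v_g²) = 18.3 m/s

18 m/s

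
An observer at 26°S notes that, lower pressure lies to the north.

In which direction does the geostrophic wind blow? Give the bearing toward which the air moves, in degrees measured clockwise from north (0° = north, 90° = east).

The pressure-gradient force points toward the north (bearing 000°).
Geostrophic balance: in the Southern Hemisphere the Coriolis force deflects motion to the left, so the geostrophic wind blows 90° to the left of the pressure-gradient force (low pressure on the right).
Rotating 000° by 90° counterclockwise gives 270° — the wind blows toward the west.

270°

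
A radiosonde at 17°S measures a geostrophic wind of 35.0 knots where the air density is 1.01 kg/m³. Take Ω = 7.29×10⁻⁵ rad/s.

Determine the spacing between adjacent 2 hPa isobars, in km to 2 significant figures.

260 km

Coriolis parameter at 17°S:
f = 2Ω sin φ = 2 × 7.29×10⁻⁵ × sin 17° = 4.26×10⁻⁵ s⁻¹
Wind speed in SI: 35.0 knots = 18.0 m/s
Geostrophic balance rearranged: |∂P/∂n| = f ρ V_g
|∂P/∂n| = 4.26×10⁻⁵ × 1.01 × 18.0 = 7.75×10⁻⁴ Pa/m
Isobar spacing: Δn = ΔP/|∂P/∂n| = 200 Pa / 7.75×10⁻⁴ Pa/m = 257994 m ≈ 260 km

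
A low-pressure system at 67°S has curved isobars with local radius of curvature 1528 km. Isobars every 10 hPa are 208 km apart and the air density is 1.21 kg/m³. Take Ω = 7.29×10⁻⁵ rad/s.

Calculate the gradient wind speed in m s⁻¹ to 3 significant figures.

26.2 m s⁻¹

Coriolis parameter at 67°S:
f = 2Ω sin φ = 2 × 7.29×10⁻⁵ × sin 67° = 1.34×10⁻⁴ s⁻¹
Pressure gradient: |∂P/∂n| = 1000 Pa / 208000 m = 4.81×10⁻³ Pa/m
Geostrophic speed: V_g = |∂P/∂n|/(fρ) = 4.81×10⁻³/(1.34×10⁻⁴ × 1.21) = 29.6 m/s
Around a low, centrifugal force acts outward with Coriolis, so pressure-gradient force balances both:
(1/ρ)|∂P/∂n| = fV + V²/R  →  V² + fR·V − fR·V_g = 0
With fR = 1.34×10⁻⁴ × 1528×10³ m = 205 m/s:
V = [−fR + √((fR)² + 4 fR V_g)]/2 = [−205 + √(205² + 4×205×29.6)]/2 = 26.2 m/s
Subgeostrophic (V < V_g = 29.6 m/s), as expected around a low.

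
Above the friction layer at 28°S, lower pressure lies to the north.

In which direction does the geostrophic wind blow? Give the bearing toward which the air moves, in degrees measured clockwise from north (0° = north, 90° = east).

The pressure-gradient force points toward the north (bearing 000°).
Geostrophic balance: in the Southern Hemisphere the Coriolis force deflects motion to the left, so the geostrophic wind blows 90° to the left of the pressure-gradient force (low pressure on the right).
Rotating 000° by 90° counterclockwise gives 270° — the wind blows toward the west.

270°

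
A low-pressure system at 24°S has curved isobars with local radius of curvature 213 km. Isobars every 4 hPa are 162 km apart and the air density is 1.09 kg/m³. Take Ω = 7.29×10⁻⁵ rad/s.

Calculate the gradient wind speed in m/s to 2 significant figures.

17 m/s

Coriolis parameter at 24°S:
f = 2Ω sin φ = 2 × 7.29×10⁻⁵ × sin 24° = 5.93×10⁻⁵ s⁻¹
Pressure gradient: |∂P/∂n| = 400 Pa / 162000 m = 2.47×10⁻³ Pa/m
Geostrophic speed: V_g = |∂P/∂n|/(fρ) = 2.47×10⁻³/(5.93×10⁻⁵ × 1.09) = 38.2 m/s
Around a low, centrifugal force acts outward with Coriolis, so pressure-gradient force balances both:
(1/ρ)|∂P/∂n| = fV + V²/R  →  V² + fR·V − fR·V_g = 0
With fR = 5.93×10⁻⁵ × 213×10³ m = 12.6 m/s:
V = [−fR + √((fR)² + 4 fR V_g)]/2 = [−12.6 + √(12.6² + 4×12.6×38.2)]/2 = 16.5 m/s
Subgeostrophic (V < V_g = 38.2 m/s), as expected around a low.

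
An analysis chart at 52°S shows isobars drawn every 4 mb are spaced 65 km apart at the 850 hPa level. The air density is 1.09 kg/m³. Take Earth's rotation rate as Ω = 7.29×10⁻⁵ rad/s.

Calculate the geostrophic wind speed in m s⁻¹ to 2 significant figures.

49 m s⁻¹

Coriolis parameter at 52°S:
f = 2Ω sin φ = 2 × 7.29×10⁻⁵ × sin 52° = 1.15×10⁻⁴ s⁻¹
Pressure gradient: |∂P/∂n| = 400 Pa / 65000 m = 6.15×10⁻³ Pa/m
Geostrophic balance (pressure-gradient force = Coriolis force):
V_g = (1/(fρ)) |∂P/∂n| = 6.15×10⁻³ / (1.15×10⁻⁴ × 1.09) = 49.1 m/s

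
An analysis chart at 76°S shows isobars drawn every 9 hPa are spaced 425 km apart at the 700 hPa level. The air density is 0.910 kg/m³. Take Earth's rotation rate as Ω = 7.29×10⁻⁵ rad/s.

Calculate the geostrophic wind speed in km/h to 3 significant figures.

59.2 km/h

Coriolis parameter at 76°S:
f = 2Ω sin φ = 2 × 7.29×10⁻⁵ × sin 76° = 1.41×10⁻⁴ s⁻¹
Pressure gradient: |∂P/∂n| = 900 Pa / 425000 m = 2.12×10⁻³ Pa/m
Geostrophic balance (pressure-gradient force = Coriolis force):
V_g = (1/(fρ)) |∂P/∂n| = 2.12×10⁻³ / (1.41×10⁻⁴ × 0.910) = 16.4 m/s
Converting: 16.4 m/s × 3.6 = 59.2 km/h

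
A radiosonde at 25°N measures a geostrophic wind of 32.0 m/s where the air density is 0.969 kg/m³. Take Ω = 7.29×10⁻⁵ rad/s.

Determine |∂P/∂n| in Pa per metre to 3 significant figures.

1.91×10⁻³ Pa/m

Coriolis parameter at 25°N:
f = 2Ω sin φ = 2 × 7.29×10⁻⁵ × sin 25° = 6.16×10⁻⁵ s⁻¹
Geostrophic balance rearranged: |∂P/∂n| = f ρ V_g
|∂P/∂n| = 6.16×10⁻⁵ × 0.969 × 32.0 = 1.91×10⁻³ Pa/m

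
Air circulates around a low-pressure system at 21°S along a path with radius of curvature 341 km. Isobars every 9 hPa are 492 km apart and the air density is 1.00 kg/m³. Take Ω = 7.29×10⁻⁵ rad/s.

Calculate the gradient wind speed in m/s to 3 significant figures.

17.6 m/s

Coriolis parameter at 21°S:
f = 2Ω sin φ = 2 × 7.29×10⁻⁵ × sin 21° = 5.23×10⁻⁵ s⁻¹
Pressure gradient: |∂P/∂n| = 900 Pa / 492000 m = 1.83×10⁻³ Pa/m
Geostrophic speed: V_g = |∂P/∂n|/(fρ) = 1.83×10⁻³/(5.23×10⁻⁵ × 1.00) = 35.0 m/s
Around a low, centrifugal force acts outward with Coriolis, so pressure-gradient force balances both:
(1/ρ)|∂P/∂n| = fV + V²/R  →  V² + fR·V − fR·V_g = 0
With fR = 5.23×10⁻⁵ × 341×10³ m = 17.8 m/s:
V = [−fR + √((fR)² + 4 fR V_g)]/2 = [−17.8 + √(17.8² + 4×17.8×35)]/2 = 17.6 m/s
Subgeostrophic (V < V_g = 35 m/s), as expected around a low.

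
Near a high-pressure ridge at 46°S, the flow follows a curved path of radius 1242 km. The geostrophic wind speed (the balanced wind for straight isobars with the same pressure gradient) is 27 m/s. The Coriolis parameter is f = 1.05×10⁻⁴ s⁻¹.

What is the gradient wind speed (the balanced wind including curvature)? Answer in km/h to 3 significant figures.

Around a high, pressure-gradient force acts outward with centrifugal, so Coriolis balances both:
fV = (1/ρ)|∂P/∂n| + V²/R  →  V² − fR·V + fR·V_g = 0
With fR = 1.05×10⁻⁴ × 1242×10³ m = 130 m/s:
V = [fR − √((fR)² − 4 fR V_g)]/2 = [130 − √(130² − 4×130×27)]/2 = 38.2 m/s
Supergeostrophic (V > V_g = 27 m/s), as expected around a high.
Converting: 38.2 m/s × 3.6 = 137 km/h

137 km/h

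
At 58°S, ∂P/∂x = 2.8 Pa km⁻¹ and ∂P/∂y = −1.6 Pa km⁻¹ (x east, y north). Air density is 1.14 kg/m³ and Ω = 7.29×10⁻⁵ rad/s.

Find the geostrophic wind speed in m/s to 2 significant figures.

23 m/s

Coriolis parameter at 58°S:
f = 2Ω sin φ = 2 × 7.29×10⁻⁵ × sin 58° = 1.24×10⁻⁴ s⁻¹
In the Southern Hemisphere f is negative: f = −1.24×10⁻⁴ s⁻¹.
Component geostrophic relations (x east, y north):
u_g = −(1/(fρ)) ∂P/∂y,  v_g = (1/(fρ)) ∂P/∂x
u_g = −(−1.6×10⁻³)/(−1.24×10⁻⁴ × 1.14) = −11.4 m/s;  v_g = (2.8×10⁻³)/(−1.24×10⁻⁴ × 1.14) = −19.9 m/s
|V_g| = √(u_g² + v_g²) = 22.9 m/s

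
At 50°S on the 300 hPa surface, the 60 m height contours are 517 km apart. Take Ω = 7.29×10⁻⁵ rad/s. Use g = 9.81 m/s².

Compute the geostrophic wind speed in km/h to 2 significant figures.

Coriolis parameter at 50°S:
f = 2Ω sin φ = 2 × 7.29×10⁻⁵ × sin 50° = 1.12×10⁻⁴ s⁻¹
Height gradient: |∂Z/∂n| = 60 m / 517000 m = 1.16×10⁻⁴
On a pressure surface, geostrophic balance gives V_g = (g/f)|∂Z/∂n|:
V_g = 9.81 × 1.16×10⁻⁴ / 1.12×10⁻⁴ = 10.2 m/s
Converting: 10.2 m/s × 3.6 = 37 km/h

37 km/h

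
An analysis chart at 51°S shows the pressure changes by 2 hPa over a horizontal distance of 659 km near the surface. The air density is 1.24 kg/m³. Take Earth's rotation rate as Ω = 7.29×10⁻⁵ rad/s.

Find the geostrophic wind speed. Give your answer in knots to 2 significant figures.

Coriolis parameter at 51°S:
f = 2Ω sin φ = 2 × 7.29×10⁻⁵ × sin 51° = 1.13×10⁻⁴ s⁻¹
Pressure gradient: |∂P/∂n| = 200 Pa / 659000 m = 3.03×10⁻⁴ Pa/m
Geostrophic balance (pressure-gradient force = Coriolis force):
V_g = (1/(fρ)) |∂P/∂n| = 3.03×10⁻⁴ / (1.13×10⁻⁴ × 1.24) = 2.16 m/s
Converting: 2.16 m/s × 1.944 = 4.2 knots

4.2 knots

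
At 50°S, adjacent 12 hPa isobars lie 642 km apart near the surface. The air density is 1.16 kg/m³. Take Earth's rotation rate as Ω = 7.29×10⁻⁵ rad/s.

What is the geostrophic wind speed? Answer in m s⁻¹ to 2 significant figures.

Coriolis parameter at 50°S:
f = 2Ω sin φ = 2 × 7.29×10⁻⁵ × sin 50° = 1.12×10⁻⁴ s⁻¹
Pressure gradient: |∂P/∂n| = 1200 Pa / 642000 m = 1.87×10⁻³ Pa/m
Geostrophic balance (pressure-gradient force = Coriolis force):
V_g = (1/(fρ)) |∂P/∂n| = 1.87×10⁻³ / (1.12×10⁻⁴ × 1.16) = 14.4 m/s

14 m s⁻¹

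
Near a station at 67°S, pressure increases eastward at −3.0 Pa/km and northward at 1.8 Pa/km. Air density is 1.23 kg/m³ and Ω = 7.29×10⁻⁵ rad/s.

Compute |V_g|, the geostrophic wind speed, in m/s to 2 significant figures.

Coriolis parameter at 67°S:
f = 2Ω sin φ = 2 × 7.29×10⁻⁵ × sin 67° = 1.34×10⁻⁴ s⁻¹
In the Southern Hemisphere f is negative: f = −1.34×10⁻⁴ s⁻¹.
Component geostrophic relations (x east, y north):
u_g = −(1/(fρ)) ∂P/∂y,  v_g = (1/(fρ)) ∂P/∂x
u_g = −(1.8×10⁻³)/(−1.34×10⁻⁴ × 1.23) = 10.9 m/s;  v_g = (−3.0×10⁻³)/(−1.34×10⁻⁴ × 1.23) = 18.2 m/s
|V_g| = √(u_g² + v_g²) = 21.2 m/s

21 m/s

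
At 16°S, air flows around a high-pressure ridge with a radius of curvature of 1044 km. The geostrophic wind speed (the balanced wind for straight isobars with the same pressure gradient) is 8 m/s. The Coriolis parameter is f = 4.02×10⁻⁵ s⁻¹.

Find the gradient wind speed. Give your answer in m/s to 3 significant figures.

10.8 m/s

Around a high, pressure-gradient force acts outward with centrifugal, so Coriolis balances both:
fV = (1/ρ)|∂P/∂n| + V²/R  →  V² − fR·V + fR·V_g = 0
With fR = 4.02×10⁻⁵ × 1044×10³ m = 42.0 m/s:
V = [fR − √((fR)² − 4 fR V_g)]/2 = [42.0 − √(42.0² − 4×42.0×8)]/2 = 10.8 m/s
Supergeostrophic (V > V_g = 8 m/s), as expected around a high.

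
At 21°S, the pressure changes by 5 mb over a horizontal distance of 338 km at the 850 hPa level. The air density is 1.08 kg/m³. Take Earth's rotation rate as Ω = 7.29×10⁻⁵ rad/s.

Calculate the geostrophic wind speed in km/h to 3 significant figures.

94.4 km/h

Coriolis parameter at 21°S:
f = 2Ω sin φ = 2 × 7.29×10⁻⁵ × sin 21° = 5.23×10⁻⁵ s⁻¹
Pressure gradient: |∂P/∂n| = 500 Pa / 338000 m = 1.48×10⁻³ Pa/m
Geostrophic balance (pressure-gradient force = Coriolis force):
V_g = (1/(fρ)) |∂P/∂n| = 1.48×10⁻³ / (5.23×10⁻⁵ × 1.08) = 26.2 m/s
Converting: 26.2 m/s × 3.6 = 94.4 km/h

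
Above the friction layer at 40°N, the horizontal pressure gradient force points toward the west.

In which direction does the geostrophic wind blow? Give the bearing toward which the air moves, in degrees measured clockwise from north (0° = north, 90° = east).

000°

The pressure-gradient force points toward the west (bearing 270°).
Geostrophic balance: in the Northern Hemisphere the Coriolis force deflects motion to the right, so the geostrophic wind blows 90° to the right of the pressure-gradient force (low pressure on the left).
Rotating 270° by 90° clockwise gives 000° — the wind blows toward the north.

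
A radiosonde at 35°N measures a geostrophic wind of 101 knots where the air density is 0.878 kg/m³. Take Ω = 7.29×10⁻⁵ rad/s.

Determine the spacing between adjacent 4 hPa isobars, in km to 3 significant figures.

Coriolis parameter at 35°N:
f = 2Ω sin φ = 2 × 7.29×10⁻⁵ × sin 35° = 8.36×10⁻⁵ s⁻¹
Wind speed in SI: 101 knots = 52.0 m/s
Geostrophic balance rearranged: |∂P/∂n| = f ρ V_g
|∂P/∂n| = 8.36×10⁻⁵ × 0.878 × 52.0 = 3.82×10⁻³ Pa/m
Isobar spacing: Δn = ΔP/|∂P/∂n| = 400 Pa / 3.82×10⁻³ Pa/m = 104847 m ≈ 105 km

105 km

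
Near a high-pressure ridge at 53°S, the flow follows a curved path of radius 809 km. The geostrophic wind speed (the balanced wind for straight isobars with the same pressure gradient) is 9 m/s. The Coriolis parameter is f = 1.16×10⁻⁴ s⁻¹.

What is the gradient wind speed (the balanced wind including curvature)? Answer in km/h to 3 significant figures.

Around a high, pressure-gradient force acts outward with centrifugal, so Coriolis balances both:
fV = (1/ρ)|∂P/∂n| + V²/R  →  V² − fR·V + fR·V_g = 0
With fR = 1.16×10⁻⁴ × 809×10³ m = 93.8 m/s:
V = [fR − √((fR)² − 4 fR V_g)]/2 = [93.8 − √(93.8² − 4×93.8×9)]/2 = 10.1 m/s
Supergeostrophic (V > V_g = 9 m/s), as expected around a high.
Converting: 10.1 m/s × 3.6 = 36.3 km/h

36.3 km/h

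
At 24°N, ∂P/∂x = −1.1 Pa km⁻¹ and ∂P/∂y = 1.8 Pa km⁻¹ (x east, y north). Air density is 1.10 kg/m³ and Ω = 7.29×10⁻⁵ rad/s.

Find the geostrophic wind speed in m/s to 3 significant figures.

32.3 m/s

Coriolis parameter at 24°N:
f = 2Ω sin φ = 2 × 7.29×10⁻⁵ × sin 24° = 5.93×10⁻⁵ s⁻¹
Component geostrophic relations (x east, y north):
u_g = −(1/(fρ)) ∂P/∂y,  v_g = (1/(fρ)) ∂P/∂x
u_g = −(1.8×10⁻³)/(5.93×10⁻⁵ × 1.10) = −27.6 m/s;  v_g = (−1.1×10⁻³)/(5.93×10⁻⁵ × 1.10) = −16.9 m/s
|V_g| = √(u_g² + v_g²) = 32.3 m/s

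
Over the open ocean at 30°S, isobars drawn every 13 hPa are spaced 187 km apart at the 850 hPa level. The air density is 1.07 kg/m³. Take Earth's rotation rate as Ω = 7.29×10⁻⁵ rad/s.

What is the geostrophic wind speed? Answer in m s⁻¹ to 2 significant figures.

Coriolis parameter at 30°S:
f = 2Ω sin φ = 2 × 7.29×10⁻⁵ × sin 30° = 7.29×10⁻⁵ s⁻¹
Pressure gradient: |∂P/∂n| = 1300 Pa / 187000 m = 6.95×10⁻³ Pa/m
Geostrophic balance (pressure-gradient force = Coriolis force):
V_g = (1/(fρ)) |∂P/∂n| = 6.95×10⁻³ / (7.29×10⁻⁵ × 1.07) = 89.1 m/s

89 m s⁻¹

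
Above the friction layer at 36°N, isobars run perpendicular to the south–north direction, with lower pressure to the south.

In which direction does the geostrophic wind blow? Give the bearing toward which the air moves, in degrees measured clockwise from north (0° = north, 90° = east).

270°

The pressure-gradient force points toward the south (bearing 180°).
Geostrophic balance: in the Northern Hemisphere the Coriolis force deflects motion to the right, so the geostrophic wind blows 90° to the right of the pressure-gradient force (low pressure on the left).
Rotating 180° by 90° clockwise gives 270° — the wind blows toward the west.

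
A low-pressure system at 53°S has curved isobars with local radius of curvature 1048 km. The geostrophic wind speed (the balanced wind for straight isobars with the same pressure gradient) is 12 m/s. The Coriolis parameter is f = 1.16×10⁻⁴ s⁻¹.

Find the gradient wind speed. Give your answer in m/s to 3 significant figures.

11.0 m/s

Around a low, centrifugal force acts outward with Coriolis, so pressure-gradient force balances both:
(1/ρ)|∂P/∂n| = fV + V²/R  →  V² + fR·V − fR·V_g = 0
With fR = 1.16×10⁻⁴ × 1048×10³ m = 122 m/s:
V = [−fR + √((fR)² + 4 fR V_g)]/2 = [−122 + √(122² + 4×122×12)]/2 = 11 m/s
Subgeostrophic (V < V_g = 12 m/s), as expected around a low.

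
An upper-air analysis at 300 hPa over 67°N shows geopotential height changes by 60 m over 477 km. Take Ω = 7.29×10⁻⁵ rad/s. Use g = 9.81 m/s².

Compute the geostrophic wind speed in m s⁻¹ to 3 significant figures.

Coriolis parameter at 67°N:
f = 2Ω sin φ = 2 × 7.29×10⁻⁵ × sin 67° = 1.34×10⁻⁴ s⁻¹
Height gradient: |∂Z/∂n| = 60 m / 477000 m = 1.26×10⁻⁴
On a pressure surface, geostrophic balance gives V_g = (g/f)|∂Z/∂n|:
V_g = 9.81 × 1.26×10⁻⁴ / 1.34×10⁻⁴ = 9.19 m/s

9.19 m s⁻¹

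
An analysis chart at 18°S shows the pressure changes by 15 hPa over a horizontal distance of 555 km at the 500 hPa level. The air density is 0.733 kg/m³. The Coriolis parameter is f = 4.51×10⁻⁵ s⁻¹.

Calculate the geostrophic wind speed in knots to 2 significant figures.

Pressure gradient: |∂P/∂n| = 1500 Pa / 555000 m = 2.70×10⁻³ Pa/m
Geostrophic balance (pressure-gradient force = Coriolis force):
V_g = (1/(fρ)) |∂P/∂n| = 2.70×10⁻³ / (4.51×10⁻⁵ × 0.733) = 81.8 m/s
Converting: 81.8 m/s × 1.944 = 160 knots

160 knots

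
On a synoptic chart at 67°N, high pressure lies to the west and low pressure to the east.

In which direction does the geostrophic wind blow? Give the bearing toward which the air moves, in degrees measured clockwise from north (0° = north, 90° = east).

The pressure-gradient force points toward the east (bearing 090°).
Geostrophic balance: in the Northern Hemisphere the Coriolis force deflects motion to the right, so the geostrophic wind blows 90° to the right of the pressure-gradient force (low pressure on the left).
Rotating 090° by 90° clockwise gives 180° — the wind blows toward the south.

180°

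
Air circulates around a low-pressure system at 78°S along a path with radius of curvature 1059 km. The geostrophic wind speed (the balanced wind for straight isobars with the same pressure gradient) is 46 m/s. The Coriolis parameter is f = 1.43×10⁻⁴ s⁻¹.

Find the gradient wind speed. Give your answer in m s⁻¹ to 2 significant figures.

Around a low, centrifugal force acts outward with Coriolis, so pressure-gradient force balances both:
(1/ρ)|∂P/∂n| = fV + V²/R  →  V² + fR·V − fR·V_g = 0
With fR = 1.43×10⁻⁴ × 1059×10³ m = 151 m/s:
V = [−fR + √((fR)² + 4 fR V_g)]/2 = [−151 + √(151² + 4×151×46)]/2 = 37 m/s
Subgeostrophic (V < V_g = 46 m/s), as expected around a low.

37 m s⁻¹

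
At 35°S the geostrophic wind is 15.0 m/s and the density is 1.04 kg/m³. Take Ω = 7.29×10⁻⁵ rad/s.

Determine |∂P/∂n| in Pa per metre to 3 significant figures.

1.30×10⁻³ Pa/m

Coriolis parameter at 35°S:
f = 2Ω sin φ = 2 × 7.29×10⁻⁵ × sin 35° = 8.36×10⁻⁵ s⁻¹
Geostrophic balance rearranged: |∂P/∂n| = f ρ V_g
|∂P/∂n| = 8.36×10⁻⁵ × 1.04 × 15.0 = 1.30×10⁻³ Pa/m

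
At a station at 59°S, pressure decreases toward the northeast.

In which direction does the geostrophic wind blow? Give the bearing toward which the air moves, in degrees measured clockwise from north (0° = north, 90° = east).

315°

The pressure-gradient force points toward the northeast (bearing 045°).
Geostrophic balance: in the Southern Hemisphere the Coriolis force deflects motion to the left, so the geostrophic wind blows 90° to the left of the pressure-gradient force (low pressure on the right).
Rotating 045° by 90° counterclockwise gives 315° — the wind blows toward the northwest.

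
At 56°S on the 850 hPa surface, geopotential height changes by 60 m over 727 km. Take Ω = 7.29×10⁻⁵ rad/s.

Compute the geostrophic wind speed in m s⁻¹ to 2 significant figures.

Coriolis parameter at 56°S:
f = 2Ω sin φ = 2 × 7.29×10⁻⁵ × sin 56° = 1.21×10⁻⁴ s⁻¹
Height gradient: |∂Z/∂n| = 60 m / 727000 m = 8.25×10⁻⁵
On a pressure surface, geostrophic balance gives V_g = (g/f)|∂Z/∂n|:
V_g = 9.81 × 8.25×10⁻⁵ / 1.21×10⁻⁴ = 6.70 m/s

6.7 m s⁻¹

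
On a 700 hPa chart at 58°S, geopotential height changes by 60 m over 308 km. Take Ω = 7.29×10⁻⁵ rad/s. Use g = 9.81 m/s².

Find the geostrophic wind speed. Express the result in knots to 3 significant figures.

Coriolis parameter at 58°S:
f = 2Ω sin φ = 2 × 7.29×10⁻⁵ × sin 58° = 1.24×10⁻⁴ s⁻¹
Height gradient: |∂Z/∂n| = 60 m / 308000 m = 1.95×10⁻⁴
On a pressure surface, geostrophic balance gives V_g = (g/f)|∂Z/∂n|:
V_g = 9.81 × 1.95×10⁻⁴ / 1.24×10⁻⁴ = 15.5 m/s
Converting: 15.5 m/s × 1.944 = 30.0 knots

30.0 knots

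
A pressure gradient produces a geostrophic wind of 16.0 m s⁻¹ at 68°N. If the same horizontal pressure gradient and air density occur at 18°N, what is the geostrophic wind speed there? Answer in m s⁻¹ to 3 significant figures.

48.0 m s⁻¹

With the same pressure gradient and density, V_g ∝ 1/f ∝ 1/sin φ.
V₂ = V₁ · sin φ₁ / sin φ₂ = 16.0 × sin 68° / sin 18°
V₂ = 16.0 × 0.9272/0.3090 = 48.0 m s⁻¹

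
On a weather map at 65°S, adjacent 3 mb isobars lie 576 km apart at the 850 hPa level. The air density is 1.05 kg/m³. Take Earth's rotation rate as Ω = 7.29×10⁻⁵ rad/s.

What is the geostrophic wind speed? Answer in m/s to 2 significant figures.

3.8 m/s

Coriolis parameter at 65°S:
f = 2Ω sin φ = 2 × 7.29×10⁻⁵ × sin 65° = 1.32×10⁻⁴ s⁻¹
Pressure gradient: |∂P/∂n| = 300 Pa / 576000 m = 5.21×10⁻⁴ Pa/m
Geostrophic balance (pressure-gradient force = Coriolis force):
V_g = (1/(fρ)) |∂P/∂n| = 5.21×10⁻⁴ / (1.32×10⁻⁴ × 1.05) = 3.75 m/s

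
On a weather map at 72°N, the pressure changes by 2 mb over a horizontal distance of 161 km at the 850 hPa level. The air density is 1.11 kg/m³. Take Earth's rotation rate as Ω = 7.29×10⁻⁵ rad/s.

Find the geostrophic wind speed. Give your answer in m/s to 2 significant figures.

Coriolis parameter at 72°N:
f = 2Ω sin φ = 2 × 7.29×10⁻⁵ × sin 72° = 1.39×10⁻⁴ s⁻¹
Pressure gradient: |∂P/∂n| = 200 Pa / 161000 m = 1.24×10⁻³ Pa/m
Geostrophic balance (pressure-gradient force = Coriolis force):
V_g = (1/(fρ)) |∂P/∂n| = 1.24×10⁻³ / (1.39×10⁻⁴ × 1.11) = 8.07 m/s

8.1 m/s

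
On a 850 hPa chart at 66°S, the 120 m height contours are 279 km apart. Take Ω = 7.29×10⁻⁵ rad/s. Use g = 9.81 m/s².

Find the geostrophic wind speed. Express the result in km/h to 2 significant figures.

110 km/h

Coriolis parameter at 66°S:
f = 2Ω sin φ = 2 × 7.29×10⁻⁵ × sin 66° = 1.33×10⁻⁴ s⁻¹
Height gradient: |∂Z/∂n| = 120 m / 279000 m = 4.30×10⁻⁴
On a pressure surface, geostrophic balance gives V_g = (g/f)|∂Z/∂n|:
V_g = 9.81 × 4.30×10⁻⁴ / 1.33×10⁻⁴ = 31.7 m/s
Converting: 31.7 m/s × 3.6 = 110 km/h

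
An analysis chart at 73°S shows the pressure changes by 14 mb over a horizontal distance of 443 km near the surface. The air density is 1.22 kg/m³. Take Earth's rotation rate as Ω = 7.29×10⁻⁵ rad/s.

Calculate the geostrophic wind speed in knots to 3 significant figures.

Coriolis parameter at 73°S:
f = 2Ω sin φ = 2 × 7.29×10⁻⁵ × sin 73° = 1.39×10⁻⁴ s⁻¹
Pressure gradient: |∂P/∂n| = 1400 Pa / 443000 m = 3.16×10⁻³ Pa/m
Geostrophic balance (pressure-gradient force = Coriolis force):
V_g = (1/(fρ)) |∂P/∂n| = 3.16×10⁻³ / (1.39×10⁻⁴ × 1.22) = 18.6 m/s
Converting: 18.6 m/s × 1.944 = 36.1 knots

36.1 knots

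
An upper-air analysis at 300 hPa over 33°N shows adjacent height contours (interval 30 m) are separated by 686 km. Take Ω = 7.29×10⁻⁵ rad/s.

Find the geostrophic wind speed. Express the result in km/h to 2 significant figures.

Coriolis parameter at 33°N:
f = 2Ω sin φ = 2 × 7.29×10⁻⁵ × sin 33° = 7.94×10⁻⁵ s⁻¹
Height gradient: |∂Z/∂n| = 30 m / 686000 m = 4.37×10⁻⁵
On a pressure surface, geostrophic balance gives V_g = (g/f)|∂Z/∂n|:
V_g = 9.81 × 4.37×10⁻⁵ / 7.94×10⁻⁵ = 5.40 m/s
Converting: 5.40 m/s × 3.6 = 19 km/h

19 km/h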